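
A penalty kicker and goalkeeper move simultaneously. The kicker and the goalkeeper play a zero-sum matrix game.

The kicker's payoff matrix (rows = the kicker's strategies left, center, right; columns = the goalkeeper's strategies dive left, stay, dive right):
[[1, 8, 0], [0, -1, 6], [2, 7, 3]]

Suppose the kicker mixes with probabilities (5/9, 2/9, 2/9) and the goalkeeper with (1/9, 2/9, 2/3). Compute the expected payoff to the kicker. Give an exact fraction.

221/81

Against (1/9, 2/9, 2/3), each row's expected payoff is left: 17/9; center: 34/9; right: 34/9.
Taking the (5/9, 2/9, 2/9)-weighted average: (5/9)·(17/9) + (2/9)·(34/9) + (2/9)·(34/9) = 221/81.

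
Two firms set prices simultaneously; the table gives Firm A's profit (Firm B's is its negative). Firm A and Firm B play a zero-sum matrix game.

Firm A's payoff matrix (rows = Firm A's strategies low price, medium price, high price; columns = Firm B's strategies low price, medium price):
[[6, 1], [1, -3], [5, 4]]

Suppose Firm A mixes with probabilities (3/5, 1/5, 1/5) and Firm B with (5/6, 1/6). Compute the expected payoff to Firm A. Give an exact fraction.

62/15

Against (5/6, 1/6), each row's expected payoff is low price: 31/6; medium price: 1/3; high price: 29/6.
Taking the (3/5, 1/5, 1/5)-weighted average: (3/5)·(31/6) + (1/5)·(1/3) + (1/5)·(29/6) = 62/15.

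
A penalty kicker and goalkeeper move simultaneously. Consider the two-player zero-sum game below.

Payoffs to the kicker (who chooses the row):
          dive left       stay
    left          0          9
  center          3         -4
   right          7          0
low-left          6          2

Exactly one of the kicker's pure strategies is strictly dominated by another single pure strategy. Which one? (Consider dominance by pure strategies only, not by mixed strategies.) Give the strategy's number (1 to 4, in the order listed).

2

Compare center with right: 7 > 3, 0 > -4.
So right strictly dominates center for the kicker; center is strictly dominated.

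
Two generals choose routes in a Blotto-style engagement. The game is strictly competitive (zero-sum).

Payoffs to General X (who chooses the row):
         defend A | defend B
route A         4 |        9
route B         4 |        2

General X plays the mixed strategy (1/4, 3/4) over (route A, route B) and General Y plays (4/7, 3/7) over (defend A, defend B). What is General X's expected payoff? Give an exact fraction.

Against (4/7, 3/7), each row's expected payoff is route A: 43/7; route B: 22/7.
Taking the (1/4, 3/4)-weighted average: (1/4)·(43/7) + (3/4)·(22/7) = 109/28.

109/28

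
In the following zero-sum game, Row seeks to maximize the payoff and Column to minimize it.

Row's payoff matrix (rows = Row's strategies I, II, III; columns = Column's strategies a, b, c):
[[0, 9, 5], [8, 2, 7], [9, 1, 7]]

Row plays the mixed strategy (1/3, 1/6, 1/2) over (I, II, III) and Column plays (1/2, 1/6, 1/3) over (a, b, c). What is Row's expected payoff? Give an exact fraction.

Against (1/2, 1/6, 1/3), each row's expected payoff is I: 19/6; II: 20/3; III: 7.
Taking the (1/3, 1/6, 1/2)-weighted average: (1/3)·(19/6) + (1/6)·(20/3) + (1/2)·(7) = 17/3.

17/3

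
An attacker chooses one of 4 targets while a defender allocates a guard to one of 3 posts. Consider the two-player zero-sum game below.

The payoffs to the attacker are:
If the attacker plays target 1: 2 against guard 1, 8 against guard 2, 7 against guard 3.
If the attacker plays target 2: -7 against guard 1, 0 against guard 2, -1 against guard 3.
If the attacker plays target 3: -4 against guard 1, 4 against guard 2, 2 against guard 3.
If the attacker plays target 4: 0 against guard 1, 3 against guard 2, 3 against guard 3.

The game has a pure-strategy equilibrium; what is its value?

2

Row minima: 2, -7, -4, 0 → the attacker's maximin is 2.
Column maxima: 2, 8, 7 → the defender's minimax is 2.
They coincide at (target 1, guard 1), so the value is 2.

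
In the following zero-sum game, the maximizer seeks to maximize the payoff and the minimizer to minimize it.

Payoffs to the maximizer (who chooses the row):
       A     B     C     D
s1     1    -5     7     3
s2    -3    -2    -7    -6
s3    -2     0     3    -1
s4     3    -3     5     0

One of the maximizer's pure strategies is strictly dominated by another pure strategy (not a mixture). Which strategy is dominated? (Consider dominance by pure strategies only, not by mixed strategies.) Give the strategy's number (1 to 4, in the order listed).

2

Compare s2 with s3: -2 > -3, 0 > -2, 3 > -7, -1 > -6.
So s3 strictly dominates s2 for the maximizer; s2 is strictly dominated.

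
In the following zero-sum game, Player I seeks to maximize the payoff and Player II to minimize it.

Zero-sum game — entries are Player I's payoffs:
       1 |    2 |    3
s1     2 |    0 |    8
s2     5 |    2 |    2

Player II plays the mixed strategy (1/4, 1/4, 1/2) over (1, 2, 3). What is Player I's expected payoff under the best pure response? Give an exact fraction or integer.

s1: (2)·(1/4) + (0)·(1/4) + (8)·(1/2) = 9/2.
s2: (5)·(1/4) + (2)·(1/4) + (2)·(1/2) = 11/4.
The best pure response is s1 with expected payoff 9/2.

9/2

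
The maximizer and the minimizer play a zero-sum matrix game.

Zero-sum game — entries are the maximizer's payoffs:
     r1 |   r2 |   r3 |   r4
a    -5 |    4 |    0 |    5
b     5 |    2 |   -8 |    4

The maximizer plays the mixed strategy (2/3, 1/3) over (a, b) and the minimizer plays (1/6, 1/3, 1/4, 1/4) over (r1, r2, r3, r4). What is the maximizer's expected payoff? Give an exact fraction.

Against (1/6, 1/3, 1/4, 1/4), each row's expected payoff is a: 7/4; b: 1/2.
Taking the (2/3, 1/3)-weighted average: (2/3)·(7/4) + (1/3)·(1/2) = 4/3.

4/3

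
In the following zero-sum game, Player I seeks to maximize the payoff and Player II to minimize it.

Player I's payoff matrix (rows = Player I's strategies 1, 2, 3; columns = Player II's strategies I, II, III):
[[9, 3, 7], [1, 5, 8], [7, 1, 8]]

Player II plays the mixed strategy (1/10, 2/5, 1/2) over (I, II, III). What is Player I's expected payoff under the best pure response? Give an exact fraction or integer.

61/10

1: (9)·(1/10) + (3)·(2/5) + (7)·(1/2) = 28/5.
2: (1)·(1/10) + (5)·(2/5) + (8)·(1/2) = 61/10.
3: (7)·(1/10) + (1)·(2/5) + (8)·(1/2) = 51/10.
The best pure response is 2 with expected payoff 61/10.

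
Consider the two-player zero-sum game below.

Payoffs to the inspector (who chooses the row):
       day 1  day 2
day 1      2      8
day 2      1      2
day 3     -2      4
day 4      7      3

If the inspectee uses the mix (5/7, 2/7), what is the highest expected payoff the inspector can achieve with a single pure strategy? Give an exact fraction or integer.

41/7

day 1: (2)·(5/7) + (8)·(2/7) = 26/7.
day 2: (1)·(5/7) + (2)·(2/7) = 9/7.
day 3: (-2)·(5/7) + (4)·(2/7) = -2/7.
day 4: (7)·(5/7) + (3)·(2/7) = 41/7.
The best pure response is day 4 with expected payoff 41/7.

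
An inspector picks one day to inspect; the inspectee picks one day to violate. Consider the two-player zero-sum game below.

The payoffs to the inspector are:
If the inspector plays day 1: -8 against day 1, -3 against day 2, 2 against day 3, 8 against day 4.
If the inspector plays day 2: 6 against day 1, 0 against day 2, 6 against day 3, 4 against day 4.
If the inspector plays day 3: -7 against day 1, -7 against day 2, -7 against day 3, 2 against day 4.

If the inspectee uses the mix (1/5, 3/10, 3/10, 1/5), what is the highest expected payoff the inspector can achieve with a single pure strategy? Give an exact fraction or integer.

day 1: (-8)·(1/5) + (-3)·(3/10) + (2)·(3/10) + (8)·(1/5) = -3/10.
day 2: (6)·(1/5) + (0)·(3/10) + (6)·(3/10) + (4)·(1/5) = 19/5.
day 3: (-7)·(1/5) + (-7)·(3/10) + (-7)·(3/10) + (2)·(1/5) = -26/5.
The best pure response is day 2 with expected payoff 19/5.

19/5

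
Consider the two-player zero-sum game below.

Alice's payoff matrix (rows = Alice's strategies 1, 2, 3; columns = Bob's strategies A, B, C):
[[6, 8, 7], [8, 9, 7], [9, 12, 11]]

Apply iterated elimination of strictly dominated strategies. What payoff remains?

Row 2 is strictly dominated by row 3 (9>8, 12>9, 11>7); eliminate 2.
Column C is strictly dominated by A for Bob (6<7, 9<11); eliminate C.
Row 1 is strictly dominated by row 3 (9>6, 12>8); eliminate 1.
Column B is strictly dominated by A for Bob (9<12); eliminate B.
Only (3, A) remains, with payoff 9.

9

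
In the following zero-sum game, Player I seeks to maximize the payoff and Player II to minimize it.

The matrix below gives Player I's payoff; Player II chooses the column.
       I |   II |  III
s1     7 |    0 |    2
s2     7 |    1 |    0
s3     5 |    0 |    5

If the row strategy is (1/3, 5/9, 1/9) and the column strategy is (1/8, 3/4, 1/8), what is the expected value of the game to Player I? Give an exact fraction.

Against (1/8, 3/4, 1/8), each row's expected payoff is s1: 9/8; s2: 13/8; s3: 5/4.
Taking the (1/3, 5/9, 1/9)-weighted average: (1/3)·(9/8) + (5/9)·(13/8) + (1/9)·(5/4) = 17/12.

17/12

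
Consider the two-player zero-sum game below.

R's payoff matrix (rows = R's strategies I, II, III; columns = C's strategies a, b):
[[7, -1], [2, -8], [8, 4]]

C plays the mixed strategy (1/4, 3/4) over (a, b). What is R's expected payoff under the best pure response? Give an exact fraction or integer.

5

I: (7)·(1/4) + (-1)·(3/4) = 1.
II: (2)·(1/4) + (-8)·(3/4) = -11/2.
III: (8)·(1/4) + (4)·(3/4) = 5.
The best pure response is III with expected payoff 5.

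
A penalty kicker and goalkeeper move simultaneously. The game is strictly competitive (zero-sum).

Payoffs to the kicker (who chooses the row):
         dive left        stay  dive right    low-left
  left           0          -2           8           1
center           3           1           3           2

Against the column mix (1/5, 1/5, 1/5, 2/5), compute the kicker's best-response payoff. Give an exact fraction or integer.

left: (0)·(1/5) + (-2)·(1/5) + (8)·(1/5) + (1)·(2/5) = 8/5.
center: (3)·(1/5) + (1)·(1/5) + (3)·(1/5) + (2)·(2/5) = 11/5.
The best pure response is center with expected payoff 11/5.

11/5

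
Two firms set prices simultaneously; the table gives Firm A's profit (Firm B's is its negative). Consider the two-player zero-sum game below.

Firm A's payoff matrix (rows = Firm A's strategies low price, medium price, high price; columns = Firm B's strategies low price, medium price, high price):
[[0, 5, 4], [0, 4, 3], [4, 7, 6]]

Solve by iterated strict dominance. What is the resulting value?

Column high price is strictly dominated by low price for Firm B (0<4, 0<3, 4<6); eliminate high price.
Row medium price is strictly dominated by row high price (4>0, 7>4); eliminate medium price.
Column medium price is strictly dominated by low price for Firm B (0<5, 4<7); eliminate medium price.
Row low price is strictly dominated by row high price (4>0); eliminate low price.
Only (high price, low price) remains, with payoff 4.

4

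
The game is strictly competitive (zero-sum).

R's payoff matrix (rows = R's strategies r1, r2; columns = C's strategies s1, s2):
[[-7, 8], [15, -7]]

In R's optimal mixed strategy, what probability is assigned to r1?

Row minima are -7 and -7, so R's maximin is -7; column maxima are 15 and 8, so C's minimax is 8. These differ, so the equilibrium is in mixed strategies.
Let R play r1 with probability p. C is indifferent when −7p + 15(1−p) = 8p − 7(1−p), giving p = 22/37.

22/37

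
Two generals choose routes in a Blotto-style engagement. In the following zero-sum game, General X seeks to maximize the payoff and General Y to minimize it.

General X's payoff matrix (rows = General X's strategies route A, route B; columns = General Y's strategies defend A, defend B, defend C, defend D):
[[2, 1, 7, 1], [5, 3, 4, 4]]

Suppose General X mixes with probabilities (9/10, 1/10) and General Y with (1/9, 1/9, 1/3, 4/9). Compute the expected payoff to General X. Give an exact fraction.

Against (1/9, 1/9, 1/3, 4/9), each row's expected payoff is route A: 28/9; route B: 4.
Taking the (9/10, 1/10)-weighted average: (9/10)·(28/9) + (1/10)·(4) = 16/5.

16/5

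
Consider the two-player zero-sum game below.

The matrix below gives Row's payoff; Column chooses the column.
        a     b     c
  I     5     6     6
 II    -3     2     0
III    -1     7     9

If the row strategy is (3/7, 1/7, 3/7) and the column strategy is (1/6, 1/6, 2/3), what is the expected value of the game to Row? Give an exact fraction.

115/21

Against (1/6, 1/6, 2/3), each row's expected payoff is I: 35/6; II: -1/6; III: 7.
Taking the (3/7, 1/7, 3/7)-weighted average: (3/7)·(35/6) + (1/7)·(-1/6) + (3/7)·(7) = 115/21.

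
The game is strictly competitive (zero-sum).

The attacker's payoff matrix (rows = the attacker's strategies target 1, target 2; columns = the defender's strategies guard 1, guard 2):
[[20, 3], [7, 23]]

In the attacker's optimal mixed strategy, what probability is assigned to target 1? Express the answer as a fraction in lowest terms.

16/33

Row minima are 3 and 7, so the attacker's maximin is 7; column maxima are 20 and 23, so the defender's minimax is 20. These differ, so the equilibrium is in mixed strategies.
Let the attacker play target 1 with probability p. The defender is indifferent when 20p + 7(1−p) = 3p + 23(1−p), giving p = 16/33.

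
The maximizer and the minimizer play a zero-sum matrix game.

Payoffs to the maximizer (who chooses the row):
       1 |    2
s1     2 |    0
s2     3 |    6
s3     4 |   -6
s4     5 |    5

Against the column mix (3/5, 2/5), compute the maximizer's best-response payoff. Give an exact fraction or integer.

s1: (2)·(3/5) + (0)·(2/5) = 6/5.
s2: (3)·(3/5) + (6)·(2/5) = 21/5.
s3: (4)·(3/5) + (-6)·(2/5) = 0.
s4: (5)·(3/5) + (5)·(2/5) = 5.
The best pure response is s4 with expected payoff 5.

5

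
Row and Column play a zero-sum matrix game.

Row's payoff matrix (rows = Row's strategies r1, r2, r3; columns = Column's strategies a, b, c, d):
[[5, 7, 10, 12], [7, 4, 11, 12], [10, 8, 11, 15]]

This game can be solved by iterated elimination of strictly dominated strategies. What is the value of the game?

8

Column c is strictly dominated by a for Column (5<10, 7<11, 10<11); eliminate c.
Column d is strictly dominated by a for Column (5<12, 7<12, 10<15); eliminate d.
Row r1 is strictly dominated by row r3 (10>5, 8>7); eliminate r1.
Column a is strictly dominated by b for Column (4<7, 8<10); eliminate a.
Row r2 is strictly dominated by row r3 (8>4); eliminate r2.
Only (r3, b) remains, with payoff 8.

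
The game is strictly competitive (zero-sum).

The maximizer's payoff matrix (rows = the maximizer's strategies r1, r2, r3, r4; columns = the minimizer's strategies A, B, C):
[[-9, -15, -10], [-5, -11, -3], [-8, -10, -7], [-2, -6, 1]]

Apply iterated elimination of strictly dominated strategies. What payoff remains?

Column C is strictly dominated by B for the minimizer (-15<-10, -11<-3, -10<-7, -6<1); eliminate C.
Column A is strictly dominated by B for the minimizer (-15<-9, -11<-5, -10<-8, -6<-2); eliminate A.
Row r3 is strictly dominated by row r4 (-6>-10); eliminate r3.
Row r1 is strictly dominated by row r2 (-11>-15); eliminate r1.
Row r2 is strictly dominated by row r4 (-6>-11); eliminate r2.
Only (r4, B) remains, with payoff -6.

-6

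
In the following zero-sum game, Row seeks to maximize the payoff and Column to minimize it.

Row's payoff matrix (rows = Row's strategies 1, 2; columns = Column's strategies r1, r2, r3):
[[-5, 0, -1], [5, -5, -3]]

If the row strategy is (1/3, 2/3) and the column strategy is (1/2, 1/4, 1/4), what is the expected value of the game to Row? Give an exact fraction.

-7/12

Against (1/2, 1/4, 1/4), each row's expected payoff is 1: -11/4; 2: 1/2.
Taking the (1/3, 2/3)-weighted average: (1/3)·(-11/4) + (2/3)·(1/2) = -7/12.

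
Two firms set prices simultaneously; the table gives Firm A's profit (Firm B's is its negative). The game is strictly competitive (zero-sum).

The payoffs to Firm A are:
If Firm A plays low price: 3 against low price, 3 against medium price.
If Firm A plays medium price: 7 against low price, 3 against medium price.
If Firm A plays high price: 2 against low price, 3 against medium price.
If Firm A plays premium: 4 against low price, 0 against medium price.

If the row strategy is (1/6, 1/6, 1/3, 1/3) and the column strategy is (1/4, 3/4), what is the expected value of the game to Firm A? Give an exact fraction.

29/12

Against (1/4, 3/4), each row's expected payoff is low price: 3; medium price: 4; high price: 11/4; premium: 1.
Taking the (1/6, 1/6, 1/3, 1/3)-weighted average: (1/6)·(3) + (1/6)·(4) + (1/3)·(11/4) + (1/3)·(1) = 29/12.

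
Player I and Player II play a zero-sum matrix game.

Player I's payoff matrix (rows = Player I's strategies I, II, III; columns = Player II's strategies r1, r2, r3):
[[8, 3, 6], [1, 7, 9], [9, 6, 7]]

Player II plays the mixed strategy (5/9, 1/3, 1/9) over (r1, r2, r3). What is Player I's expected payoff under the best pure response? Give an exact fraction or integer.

70/9

I: (8)·(5/9) + (3)·(1/3) + (6)·(1/9) = 55/9.
II: (1)·(5/9) + (7)·(1/3) + (9)·(1/9) = 35/9.
III: (9)·(5/9) + (6)·(1/3) + (7)·(1/9) = 70/9.
The best pure response is III with expected payoff 70/9.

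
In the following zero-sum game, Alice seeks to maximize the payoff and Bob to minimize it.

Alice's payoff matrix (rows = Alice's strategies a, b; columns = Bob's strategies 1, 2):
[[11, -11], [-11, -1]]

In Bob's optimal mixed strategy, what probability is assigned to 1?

5/16

Row minima are -11 and -11, so Alice's maximin is -11; column maxima are 11 and -1, so Bob's minimax is -1. These differ, so the equilibrium is in mixed strategies.
Let Bob play 1 with probability q. Alice is indifferent when 11q − 11(1−q) = −11q − (1−q), giving q = 5/16.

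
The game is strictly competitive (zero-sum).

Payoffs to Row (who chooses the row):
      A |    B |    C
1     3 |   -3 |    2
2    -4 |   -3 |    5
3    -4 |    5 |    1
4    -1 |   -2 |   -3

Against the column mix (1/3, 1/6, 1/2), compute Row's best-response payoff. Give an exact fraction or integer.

1: (3)·(1/3) + (-3)·(1/6) + (2)·(1/2) = 3/2.
2: (-4)·(1/3) + (-3)·(1/6) + (5)·(1/2) = 2/3.
3: (-4)·(1/3) + (5)·(1/6) + (1)·(1/2) = 0.
4: (-1)·(1/3) + (-2)·(1/6) + (-3)·(1/2) = -13/6.
The best pure response is 1 with expected payoff 3/2.

3/2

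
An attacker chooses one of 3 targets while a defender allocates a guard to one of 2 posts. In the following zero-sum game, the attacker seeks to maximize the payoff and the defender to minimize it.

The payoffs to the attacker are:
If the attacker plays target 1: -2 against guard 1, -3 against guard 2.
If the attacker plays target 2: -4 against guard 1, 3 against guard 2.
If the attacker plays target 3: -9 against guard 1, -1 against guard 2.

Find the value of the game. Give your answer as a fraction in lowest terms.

-9/4

Row target 3 is strictly dominated by row target 2, so the attacker never plays it.
The remaining 2×2 game on (target 1, target 2) × (guard 1, guard 2) has no saddle point. Let the attacker play target 1 with probability p; indifference gives −2p − 4(1−p) = −3p + 3(1−p), so p = 7/8.
Similarly the defender's optimal q on guard 1 is 3/4, and the value is -2·(3/4) + (-3)·(1/4) = -9/4.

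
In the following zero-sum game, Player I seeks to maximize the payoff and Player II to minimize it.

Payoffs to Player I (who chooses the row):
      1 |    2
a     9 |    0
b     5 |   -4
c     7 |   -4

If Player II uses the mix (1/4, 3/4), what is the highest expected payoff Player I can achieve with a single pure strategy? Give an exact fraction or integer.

9/4

a: (9)·(1/4) + (0)·(3/4) = 9/4.
b: (5)·(1/4) + (-4)·(3/4) = -7/4.
c: (7)·(1/4) + (-4)·(3/4) = -5/4.
The best pure response is a with expected payoff 9/4.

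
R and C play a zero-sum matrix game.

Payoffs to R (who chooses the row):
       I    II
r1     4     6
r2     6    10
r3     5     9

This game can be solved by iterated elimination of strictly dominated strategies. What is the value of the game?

6

Row r1 is strictly dominated by row r2 (6>4, 10>6); eliminate r1.
Row r3 is strictly dominated by row r2 (6>5, 10>9); eliminate r3.
Column II is strictly dominated by I for C (6<10); eliminate II.
Only (r2, I) remains, with payoff 6.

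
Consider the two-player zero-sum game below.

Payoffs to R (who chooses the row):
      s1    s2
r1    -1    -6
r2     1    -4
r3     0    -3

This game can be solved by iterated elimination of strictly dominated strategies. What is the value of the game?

Column s1 is strictly dominated by s2 for C (-6<-1, -4<1, -3<0); eliminate s1.
Row r1 is strictly dominated by row r2 (-4>-6); eliminate r1.
Row r2 is strictly dominated by row r3 (-3>-4); eliminate r2.
Only (r3, s2) remains, with payoff -3.

-3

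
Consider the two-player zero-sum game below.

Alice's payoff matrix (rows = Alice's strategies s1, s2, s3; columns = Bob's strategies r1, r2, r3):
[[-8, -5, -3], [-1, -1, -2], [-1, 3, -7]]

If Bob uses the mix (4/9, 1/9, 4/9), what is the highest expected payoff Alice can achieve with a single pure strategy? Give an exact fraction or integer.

-13/9

s1: (-8)·(4/9) + (-5)·(1/9) + (-3)·(4/9) = -49/9.
s2: (-1)·(4/9) + (-1)·(1/9) + (-2)·(4/9) = -13/9.
s3: (-1)·(4/9) + (3)·(1/9) + (-7)·(4/9) = -29/9.
The best pure response is s2 with expected payoff -13/9.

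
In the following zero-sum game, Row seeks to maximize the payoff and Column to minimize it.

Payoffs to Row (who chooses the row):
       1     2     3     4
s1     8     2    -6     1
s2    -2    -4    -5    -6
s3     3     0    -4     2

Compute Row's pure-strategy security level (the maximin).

-4

The worst-case payoff for each row is s1: -6, s2: -6, s3: -4.
The best of these is -4.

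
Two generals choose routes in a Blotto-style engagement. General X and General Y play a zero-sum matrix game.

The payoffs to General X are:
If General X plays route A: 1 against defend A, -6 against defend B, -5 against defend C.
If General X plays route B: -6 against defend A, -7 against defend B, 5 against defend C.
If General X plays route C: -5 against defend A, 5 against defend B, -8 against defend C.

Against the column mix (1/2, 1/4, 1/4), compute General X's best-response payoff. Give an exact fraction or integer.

-9/4

route A: (1)·(1/2) + (-6)·(1/4) + (-5)·(1/4) = -9/4.
route B: (-6)·(1/2) + (-7)·(1/4) + (5)·(1/4) = -7/2.
route C: (-5)·(1/2) + (5)·(1/4) + (-8)·(1/4) = -13/4.
The best pure response is route A with expected payoff -9/4.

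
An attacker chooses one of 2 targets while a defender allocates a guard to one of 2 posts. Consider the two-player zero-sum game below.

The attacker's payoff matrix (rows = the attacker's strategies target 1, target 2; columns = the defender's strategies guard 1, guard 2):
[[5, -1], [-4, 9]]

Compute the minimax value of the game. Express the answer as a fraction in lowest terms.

41/19

Row minima are -1 and -4, so the attacker's maximin is -1; column maxima are 5 and 9, so the defender's minimax is 5. These differ, so the equilibrium is in mixed strategies.
Let the attacker play target 1 with probability p. The defender is indifferent when 5p − 4(1−p) = −p + 9(1−p), giving p = 13/19.
Let the defender play guard 1 with probability q. The attacker is indifferent when 5q − (1−q) = −4q + 9(1−q), giving q = 10/19.
The value is 5·(10/19) + (-1)·(9/19) = 41/19.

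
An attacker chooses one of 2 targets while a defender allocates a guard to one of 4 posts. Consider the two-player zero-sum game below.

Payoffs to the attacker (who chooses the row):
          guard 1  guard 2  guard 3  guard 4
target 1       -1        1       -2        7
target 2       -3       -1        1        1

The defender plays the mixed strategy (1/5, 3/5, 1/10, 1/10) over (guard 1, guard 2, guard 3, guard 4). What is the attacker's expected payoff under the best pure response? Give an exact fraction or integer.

target 1: (-1)·(1/5) + (1)·(3/5) + (-2)·(1/10) + (7)·(1/10) = 9/10.
target 2: (-3)·(1/5) + (-1)·(3/5) + (1)·(1/10) + (1)·(1/10) = -1.
The best pure response is target 1 with expected payoff 9/10.

9/10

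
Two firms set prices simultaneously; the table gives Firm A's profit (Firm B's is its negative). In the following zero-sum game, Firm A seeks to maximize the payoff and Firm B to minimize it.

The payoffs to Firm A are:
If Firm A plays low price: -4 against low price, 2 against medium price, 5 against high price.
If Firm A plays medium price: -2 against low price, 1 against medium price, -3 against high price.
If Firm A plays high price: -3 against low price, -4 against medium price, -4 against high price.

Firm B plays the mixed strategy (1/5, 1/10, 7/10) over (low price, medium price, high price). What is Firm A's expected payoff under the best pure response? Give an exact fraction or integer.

29/10

low price: (-4)·(1/5) + (2)·(1/10) + (5)·(7/10) = 29/10.
medium price: (-2)·(1/5) + (1)·(1/10) + (-3)·(7/10) = -12/5.
high price: (-3)·(1/5) + (-4)·(1/10) + (-4)·(7/10) = -19/5.
The best pure response is low price with expected payoff 29/10.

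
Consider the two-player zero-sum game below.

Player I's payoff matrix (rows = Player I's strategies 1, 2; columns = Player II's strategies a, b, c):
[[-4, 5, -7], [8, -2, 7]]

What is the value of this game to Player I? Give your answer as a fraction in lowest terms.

Column a is strictly dominated by c for Player II (it gives Player I more in every row).
The remaining 2×2 game on (1, 2) × (b, c) has no saddle point. Let Player I play 1 with probability p; indifference gives 5p − 2(1−p) = −7p + 7(1−p), so p = 3/7.
Similarly Player II's optimal q on b is 2/3, and the value is 5·(2/3) + (-7)·(1/3) = 1.

1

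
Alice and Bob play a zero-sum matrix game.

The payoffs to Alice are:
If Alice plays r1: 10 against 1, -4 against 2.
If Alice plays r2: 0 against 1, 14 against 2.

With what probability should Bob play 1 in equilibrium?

9/14

Row minima are -4 and 0, so Alice's maximin is 0; column maxima are 10 and 14, so Bob's minimax is 10. These differ, so the equilibrium is in mixed strategies.
Let Bob play 1 with probability q. Alice is indifferent when 10q − 4(1−q) = 14(1−q), giving q = 9/14.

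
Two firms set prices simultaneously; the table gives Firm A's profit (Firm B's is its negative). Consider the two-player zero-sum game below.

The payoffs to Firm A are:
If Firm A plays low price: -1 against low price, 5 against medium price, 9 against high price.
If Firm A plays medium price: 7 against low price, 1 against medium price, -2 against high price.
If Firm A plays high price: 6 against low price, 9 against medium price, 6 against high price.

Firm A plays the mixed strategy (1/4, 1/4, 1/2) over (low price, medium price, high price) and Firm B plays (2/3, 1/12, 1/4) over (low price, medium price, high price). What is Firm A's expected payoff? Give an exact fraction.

75/16

Against (2/3, 1/12, 1/4), each row's expected payoff is low price: 2; medium price: 17/4; high price: 25/4.
Taking the (1/4, 1/4, 1/2)-weighted average: (1/4)·(2) + (1/4)·(17/4) + (1/2)·(25/4) = 75/16.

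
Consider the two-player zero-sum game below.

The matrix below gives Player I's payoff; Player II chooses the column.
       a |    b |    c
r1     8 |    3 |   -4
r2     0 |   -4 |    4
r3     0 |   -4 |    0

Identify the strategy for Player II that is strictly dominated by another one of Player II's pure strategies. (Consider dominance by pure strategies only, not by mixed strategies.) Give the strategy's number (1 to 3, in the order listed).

1

Player II prefers columns that give Player I less. Compare a with b: 3 < 8, -4 < 0, -4 < 0.
So b strictly dominates a for Player II; a is strictly dominated.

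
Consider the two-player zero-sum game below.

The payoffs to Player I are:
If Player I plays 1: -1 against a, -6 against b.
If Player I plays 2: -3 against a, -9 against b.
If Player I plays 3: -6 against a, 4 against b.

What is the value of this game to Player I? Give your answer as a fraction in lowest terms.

Row 2 is strictly dominated by row 1, so Player I never plays it.
The remaining 2×2 game on (1, 3) × (a, b) has no saddle point. Let Player I play 1 with probability p; indifference gives −p − 6(1−p) = −6p + 4(1−p), so p = 2/3.
Similarly Player II's optimal q on a is 2/3, and the value is -1·(2/3) + (-6)·(1/3) = -8/3.

-8/3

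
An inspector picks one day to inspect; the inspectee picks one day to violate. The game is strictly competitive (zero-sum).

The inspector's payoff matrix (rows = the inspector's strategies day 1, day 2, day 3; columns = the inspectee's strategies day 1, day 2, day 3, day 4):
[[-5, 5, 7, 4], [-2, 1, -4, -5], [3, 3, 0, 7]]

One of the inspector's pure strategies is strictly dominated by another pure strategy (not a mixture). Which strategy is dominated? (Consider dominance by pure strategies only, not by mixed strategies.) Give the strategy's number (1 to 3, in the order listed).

Compare day 2 with day 3: 3 > -2, 3 > 1, 0 > -4, 7 > -5.
So day 3 strictly dominates day 2 for the inspector; day 2 is strictly dominated.

2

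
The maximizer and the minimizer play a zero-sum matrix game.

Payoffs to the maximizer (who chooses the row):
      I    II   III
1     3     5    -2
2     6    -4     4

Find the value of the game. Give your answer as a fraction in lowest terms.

4/5

Column I is strictly dominated by III for the minimizer (it gives the maximizer more in every row).
The remaining 2×2 game on (1, 2) × (II, III) has no saddle point. Let the maximizer play 1 with probability p; indifference gives 5p − 4(1−p) = −2p + 4(1−p), so p = 8/15.
Similarly the minimizer's optimal q on II is 2/5, and the value is 5·(2/5) + (-2)·(3/5) = 4/5.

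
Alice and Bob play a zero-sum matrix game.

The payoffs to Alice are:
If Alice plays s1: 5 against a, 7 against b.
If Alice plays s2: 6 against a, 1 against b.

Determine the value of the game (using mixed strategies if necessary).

37/7

Row minima are 5 and 1, so Alice's maximin is 5; column maxima are 6 and 7, so Bob's minimax is 6. These differ, so the equilibrium is in mixed strategies.
Let Alice play s1 with probability p. Bob is indifferent when 5p + 6(1−p) = 7p + (1−p), giving p = 5/7.
Let Bob play a with probability q. Alice is indifferent when 5q + 7(1−q) = 6q + (1−q), giving q = 6/7.
The value is 5·(6/7) + (7)·(1/7) = 37/7.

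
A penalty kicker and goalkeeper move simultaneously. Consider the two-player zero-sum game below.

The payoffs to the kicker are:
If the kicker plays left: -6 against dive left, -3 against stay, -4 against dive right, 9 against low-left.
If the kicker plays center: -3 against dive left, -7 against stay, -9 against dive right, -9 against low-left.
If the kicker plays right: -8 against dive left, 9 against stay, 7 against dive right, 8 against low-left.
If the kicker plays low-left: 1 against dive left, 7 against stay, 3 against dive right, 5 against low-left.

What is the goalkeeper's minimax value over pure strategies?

1

The worst case (largest entry) in each column is dive left: 1, stay: 9, dive right: 7, low-left: 9.
The best (smallest) of these is 1.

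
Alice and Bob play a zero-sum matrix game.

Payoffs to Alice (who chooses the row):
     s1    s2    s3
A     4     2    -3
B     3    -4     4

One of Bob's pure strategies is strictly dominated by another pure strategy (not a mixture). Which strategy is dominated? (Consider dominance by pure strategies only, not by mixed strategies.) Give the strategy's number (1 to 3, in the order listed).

1

Bob prefers columns that give Alice less. Compare s1 with s2: 2 < 4, -4 < 3.
So s2 strictly dominates s1 for Bob; s1 is strictly dominated.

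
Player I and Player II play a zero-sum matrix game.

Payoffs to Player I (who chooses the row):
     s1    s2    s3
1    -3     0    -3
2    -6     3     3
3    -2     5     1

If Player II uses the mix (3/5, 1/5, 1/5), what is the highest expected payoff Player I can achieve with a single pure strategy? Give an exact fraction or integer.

0

1: (-3)·(3/5) + (0)·(1/5) + (-3)·(1/5) = -12/5.
2: (-6)·(3/5) + (3)·(1/5) + (3)·(1/5) = -12/5.
3: (-2)·(3/5) + (5)·(1/5) + (1)·(1/5) = 0.
The best pure response is 3 with expected payoff 0.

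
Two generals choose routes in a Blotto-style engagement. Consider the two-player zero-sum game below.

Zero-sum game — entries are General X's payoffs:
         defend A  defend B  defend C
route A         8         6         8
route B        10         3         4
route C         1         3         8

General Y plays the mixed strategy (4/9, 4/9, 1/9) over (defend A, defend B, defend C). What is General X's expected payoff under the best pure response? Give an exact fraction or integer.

route A: (8)·(4/9) + (6)·(4/9) + (8)·(1/9) = 64/9.
route B: (10)·(4/9) + (3)·(4/9) + (4)·(1/9) = 56/9.
route C: (1)·(4/9) + (3)·(4/9) + (8)·(1/9) = 8/3.
The best pure response is route A with expected payoff 64/9.

64/9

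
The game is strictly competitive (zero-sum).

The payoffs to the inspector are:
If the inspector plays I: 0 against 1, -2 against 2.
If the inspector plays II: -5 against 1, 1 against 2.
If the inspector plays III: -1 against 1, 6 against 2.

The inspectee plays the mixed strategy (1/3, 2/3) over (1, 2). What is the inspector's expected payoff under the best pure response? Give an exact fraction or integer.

11/3

I: (0)·(1/3) + (-2)·(2/3) = -4/3.
II: (-5)·(1/3) + (1)·(2/3) = -1.
III: (-1)·(1/3) + (6)·(2/3) = 11/3.
The best pure response is III with expected payoff 11/3.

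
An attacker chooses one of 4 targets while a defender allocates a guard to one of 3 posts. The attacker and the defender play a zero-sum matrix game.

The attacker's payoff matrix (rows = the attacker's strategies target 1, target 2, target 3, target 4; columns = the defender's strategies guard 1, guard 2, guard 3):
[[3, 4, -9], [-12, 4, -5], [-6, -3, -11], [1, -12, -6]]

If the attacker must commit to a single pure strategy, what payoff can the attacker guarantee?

The worst-case payoff for each row is target 1: -9, target 2: -12, target 3: -11, target 4: -12.
The best of these is -9.

-9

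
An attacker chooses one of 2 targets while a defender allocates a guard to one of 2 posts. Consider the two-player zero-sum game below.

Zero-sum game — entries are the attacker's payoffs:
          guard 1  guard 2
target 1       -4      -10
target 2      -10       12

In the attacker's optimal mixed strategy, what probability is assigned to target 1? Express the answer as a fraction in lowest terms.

11/14

Row minima are -10 and -10, so the attacker's maximin is -10; column maxima are -4 and 12, so the defender's minimax is -4. These differ, so the equilibrium is in mixed strategies.
Let the attacker play target 1 with probability p. The defender is indifferent when −4p − 10(1−p) = −10p + 12(1−p), giving p = 11/14.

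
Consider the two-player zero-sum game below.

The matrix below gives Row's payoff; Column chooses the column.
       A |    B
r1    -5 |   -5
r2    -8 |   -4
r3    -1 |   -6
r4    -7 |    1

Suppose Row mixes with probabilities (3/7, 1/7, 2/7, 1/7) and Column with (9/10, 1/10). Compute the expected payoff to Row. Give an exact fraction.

-159/35

Against (9/10, 1/10), each row's expected payoff is r1: -5; r2: -38/5; r3: -3/2; r4: -31/5.
Taking the (3/7, 1/7, 2/7, 1/7)-weighted average: (3/7)·(-5) + (1/7)·(-38/5) + (2/7)·(-3/2) + (1/7)·(-31/5) = -159/35.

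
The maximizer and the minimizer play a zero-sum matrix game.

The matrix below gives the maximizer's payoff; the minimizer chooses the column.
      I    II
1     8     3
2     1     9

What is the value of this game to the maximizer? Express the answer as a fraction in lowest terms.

69/13

Row minima are 3 and 1, so the maximizer's maximin is 3; column maxima are 8 and 9, so the minimizer's minimax is 8. These differ, so the equilibrium is in mixed strategies.
Let the maximizer play 1 with probability p. The minimizer is indifferent when 8p + (1−p) = 3p + 9(1−p), giving p = 8/13.
Let the minimizer play I with probability q. The maximizer is indifferent when 8q + 3(1−q) = q + 9(1−q), giving q = 6/13.
The value is 8·(6/13) + (3)·(7/13) = 69/13.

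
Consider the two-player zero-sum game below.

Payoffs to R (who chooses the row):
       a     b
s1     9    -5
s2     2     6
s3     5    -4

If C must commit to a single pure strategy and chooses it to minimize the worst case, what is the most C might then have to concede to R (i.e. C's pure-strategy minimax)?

The worst case (largest entry) in each column is a: 9, b: 6.
The best (smallest) of these is 6.

6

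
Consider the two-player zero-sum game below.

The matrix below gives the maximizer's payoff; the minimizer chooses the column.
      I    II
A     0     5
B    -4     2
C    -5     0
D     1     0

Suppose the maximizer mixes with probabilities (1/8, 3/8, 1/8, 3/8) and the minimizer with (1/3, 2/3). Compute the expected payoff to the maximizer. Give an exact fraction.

1/3

Against (1/3, 2/3), each row's expected payoff is A: 10/3; B: 0; C: -5/3; D: 1/3.
Taking the (1/8, 3/8, 1/8, 3/8)-weighted average: (1/8)·(10/3) + (3/8)·(0) + (1/8)·(-5/3) + (3/8)·(1/3) = 1/3.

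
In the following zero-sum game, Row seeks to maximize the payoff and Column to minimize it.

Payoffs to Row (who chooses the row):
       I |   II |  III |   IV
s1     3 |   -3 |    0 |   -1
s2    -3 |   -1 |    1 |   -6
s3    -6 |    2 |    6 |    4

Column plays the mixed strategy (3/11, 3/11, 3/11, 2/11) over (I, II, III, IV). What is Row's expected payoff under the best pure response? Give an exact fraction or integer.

14/11

s1: (3)·(3/11) + (-3)·(3/11) + (0)·(3/11) + (-1)·(2/11) = -2/11.
s2: (-3)·(3/11) + (-1)·(3/11) + (1)·(3/11) + (-6)·(2/11) = -21/11.
s3: (-6)·(3/11) + (2)·(3/11) + (6)·(3/11) + (4)·(2/11) = 14/11.
The best pure response is s3 with expected payoff 14/11.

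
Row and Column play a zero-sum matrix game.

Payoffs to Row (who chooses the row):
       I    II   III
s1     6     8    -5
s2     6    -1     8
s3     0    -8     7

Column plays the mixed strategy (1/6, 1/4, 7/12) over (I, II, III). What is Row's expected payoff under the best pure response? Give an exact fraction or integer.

65/12

s1: (6)·(1/6) + (8)·(1/4) + (-5)·(7/12) = 1/12.
s2: (6)·(1/6) + (-1)·(1/4) + (8)·(7/12) = 65/12.
s3: (0)·(1/6) + (-8)·(1/4) + (7)·(7/12) = 25/12.
The best pure response is s2 with expected payoff 65/12.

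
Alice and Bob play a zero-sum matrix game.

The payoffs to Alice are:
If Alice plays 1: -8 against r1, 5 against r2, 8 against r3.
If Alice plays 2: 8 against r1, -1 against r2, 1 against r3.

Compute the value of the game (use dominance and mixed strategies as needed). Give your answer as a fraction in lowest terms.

16/11

Column r3 is strictly dominated by r2 for Bob (it gives Alice more in every row).
The remaining 2×2 game on (1, 2) × (r1, r2) has no saddle point. Let Alice play 1 with probability p; indifference gives −8p + 8(1−p) = 5p − (1−p), so p = 9/22.
Similarly Bob's optimal q on r1 is 3/11, and the value is -8·(3/11) + (5)·(8/11) = 16/11.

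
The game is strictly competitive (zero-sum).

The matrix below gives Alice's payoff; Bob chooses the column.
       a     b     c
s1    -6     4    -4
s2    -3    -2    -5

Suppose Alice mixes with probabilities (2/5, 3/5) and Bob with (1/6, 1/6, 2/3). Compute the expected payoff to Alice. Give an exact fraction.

-37/10

Against (1/6, 1/6, 2/3), each row's expected payoff is s1: -3; s2: -25/6.
Taking the (2/5, 3/5)-weighted average: (2/5)·(-3) + (3/5)·(-25/6) = -37/10.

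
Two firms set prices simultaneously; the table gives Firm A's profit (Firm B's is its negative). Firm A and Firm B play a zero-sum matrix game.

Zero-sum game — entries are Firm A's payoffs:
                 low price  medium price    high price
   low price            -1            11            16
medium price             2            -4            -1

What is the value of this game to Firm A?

1

Column high price is strictly dominated by medium price for Firm B (it gives Firm A more in every row).
The remaining 2×2 game on (low price, medium price) × (low price, medium price) has no saddle point. Let Firm A play low price with probability p; indifference gives −p + 2(1−p) = 11p − 4(1−p), so p = 1/3.
Similarly Firm B's optimal q on low price is 5/6, and the value is -1·(5/6) + (11)·(1/6) = 1.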